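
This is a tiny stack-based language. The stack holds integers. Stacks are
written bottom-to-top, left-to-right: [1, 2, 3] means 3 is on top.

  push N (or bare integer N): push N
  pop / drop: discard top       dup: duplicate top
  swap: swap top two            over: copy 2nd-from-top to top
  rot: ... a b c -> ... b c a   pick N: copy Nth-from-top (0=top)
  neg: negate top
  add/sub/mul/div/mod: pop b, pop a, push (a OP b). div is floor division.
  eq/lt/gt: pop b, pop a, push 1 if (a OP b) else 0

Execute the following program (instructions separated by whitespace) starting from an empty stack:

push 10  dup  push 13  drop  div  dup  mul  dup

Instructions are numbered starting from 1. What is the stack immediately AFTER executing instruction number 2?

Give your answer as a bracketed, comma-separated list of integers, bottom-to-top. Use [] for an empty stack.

Answer: [10, 10]

Derivation:
Step 1 ('push 10'): [10]
Step 2 ('dup'): [10, 10]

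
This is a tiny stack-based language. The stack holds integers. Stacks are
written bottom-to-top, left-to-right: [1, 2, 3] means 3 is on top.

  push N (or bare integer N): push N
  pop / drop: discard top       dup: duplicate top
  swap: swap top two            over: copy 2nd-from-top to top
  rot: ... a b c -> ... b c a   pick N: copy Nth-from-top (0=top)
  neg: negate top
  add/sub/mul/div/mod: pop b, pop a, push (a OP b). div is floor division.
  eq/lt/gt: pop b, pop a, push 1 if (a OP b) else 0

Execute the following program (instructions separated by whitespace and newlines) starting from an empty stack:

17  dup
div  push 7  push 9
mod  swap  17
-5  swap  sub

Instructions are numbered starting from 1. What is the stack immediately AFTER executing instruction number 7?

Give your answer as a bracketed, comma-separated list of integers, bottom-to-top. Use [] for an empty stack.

Step 1 ('17'): [17]
Step 2 ('dup'): [17, 17]
Step 3 ('div'): [1]
Step 4 ('push 7'): [1, 7]
Step 5 ('push 9'): [1, 7, 9]
Step 6 ('mod'): [1, 7]
Step 7 ('swap'): [7, 1]

Answer: [7, 1]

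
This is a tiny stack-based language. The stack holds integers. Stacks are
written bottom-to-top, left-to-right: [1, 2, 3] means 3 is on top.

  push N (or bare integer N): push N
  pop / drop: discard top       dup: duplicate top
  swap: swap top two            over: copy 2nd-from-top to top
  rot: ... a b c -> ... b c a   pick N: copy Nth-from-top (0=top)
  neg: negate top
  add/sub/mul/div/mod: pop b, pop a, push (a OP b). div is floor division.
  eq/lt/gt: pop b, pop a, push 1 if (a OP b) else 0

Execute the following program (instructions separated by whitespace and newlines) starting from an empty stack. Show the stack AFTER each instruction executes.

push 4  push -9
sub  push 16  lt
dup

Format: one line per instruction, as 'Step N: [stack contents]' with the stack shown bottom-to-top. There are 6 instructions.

Step 1: [4]
Step 2: [4, -9]
Step 3: [13]
Step 4: [13, 16]
Step 5: [1]
Step 6: [1, 1]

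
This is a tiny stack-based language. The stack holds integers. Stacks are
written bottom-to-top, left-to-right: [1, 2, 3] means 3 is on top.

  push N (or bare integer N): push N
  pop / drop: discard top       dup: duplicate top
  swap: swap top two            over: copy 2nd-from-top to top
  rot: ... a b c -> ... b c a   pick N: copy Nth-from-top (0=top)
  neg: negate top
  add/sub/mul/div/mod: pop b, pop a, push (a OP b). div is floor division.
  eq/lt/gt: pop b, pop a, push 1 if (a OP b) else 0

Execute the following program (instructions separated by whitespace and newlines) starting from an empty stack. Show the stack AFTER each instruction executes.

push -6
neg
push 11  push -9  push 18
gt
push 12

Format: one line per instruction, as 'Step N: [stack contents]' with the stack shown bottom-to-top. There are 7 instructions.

Step 1: [-6]
Step 2: [6]
Step 3: [6, 11]
Step 4: [6, 11, -9]
Step 5: [6, 11, -9, 18]
Step 6: [6, 11, 0]
Step 7: [6, 11, 0, 12]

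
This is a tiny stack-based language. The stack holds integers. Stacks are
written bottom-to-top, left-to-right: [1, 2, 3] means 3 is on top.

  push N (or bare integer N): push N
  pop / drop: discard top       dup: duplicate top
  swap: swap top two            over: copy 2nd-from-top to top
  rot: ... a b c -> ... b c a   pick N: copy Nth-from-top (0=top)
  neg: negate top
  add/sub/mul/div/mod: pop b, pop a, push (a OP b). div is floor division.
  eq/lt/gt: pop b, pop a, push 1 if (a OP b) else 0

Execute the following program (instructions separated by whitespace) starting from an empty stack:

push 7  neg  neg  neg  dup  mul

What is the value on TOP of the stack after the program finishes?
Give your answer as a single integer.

Answer: 49

Derivation:
After 'push 7': [7]
After 'neg': [-7]
After 'neg': [7]
After 'neg': [-7]
After 'dup': [-7, -7]
After 'mul': [49]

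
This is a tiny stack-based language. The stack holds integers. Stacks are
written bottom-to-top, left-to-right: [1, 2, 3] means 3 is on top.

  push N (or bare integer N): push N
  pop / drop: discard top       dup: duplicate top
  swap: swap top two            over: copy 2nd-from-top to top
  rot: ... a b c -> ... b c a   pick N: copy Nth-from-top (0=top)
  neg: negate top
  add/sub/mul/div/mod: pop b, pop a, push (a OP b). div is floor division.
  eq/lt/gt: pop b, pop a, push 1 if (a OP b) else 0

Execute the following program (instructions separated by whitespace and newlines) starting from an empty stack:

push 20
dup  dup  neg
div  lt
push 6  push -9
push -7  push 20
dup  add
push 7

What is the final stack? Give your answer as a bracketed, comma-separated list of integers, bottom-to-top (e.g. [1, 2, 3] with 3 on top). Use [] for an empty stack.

Answer: [0, 6, -9, -7, 40, 7]

Derivation:
After 'push 20': [20]
After 'dup': [20, 20]
After 'dup': [20, 20, 20]
After 'neg': [20, 20, -20]
After 'div': [20, -1]
After 'lt': [0]
After 'push 6': [0, 6]
After 'push -9': [0, 6, -9]
After 'push -7': [0, 6, -9, -7]
After 'push 20': [0, 6, -9, -7, 20]
After 'dup': [0, 6, -9, -7, 20, 20]
After 'add': [0, 6, -9, -7, 40]
After 'push 7': [0, 6, -9, -7, 40, 7]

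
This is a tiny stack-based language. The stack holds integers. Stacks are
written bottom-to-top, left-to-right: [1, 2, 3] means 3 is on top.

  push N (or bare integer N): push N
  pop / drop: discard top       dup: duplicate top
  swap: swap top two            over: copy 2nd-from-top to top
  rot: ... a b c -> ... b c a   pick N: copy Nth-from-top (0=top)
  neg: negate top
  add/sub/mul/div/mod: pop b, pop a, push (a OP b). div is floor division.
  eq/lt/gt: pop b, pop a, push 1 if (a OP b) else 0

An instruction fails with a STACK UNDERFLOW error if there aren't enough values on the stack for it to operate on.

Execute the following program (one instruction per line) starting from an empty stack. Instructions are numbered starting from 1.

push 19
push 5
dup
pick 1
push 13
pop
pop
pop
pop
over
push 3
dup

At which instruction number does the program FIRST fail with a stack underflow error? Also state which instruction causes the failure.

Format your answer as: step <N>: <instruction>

Step 1 ('push 19'): stack = [19], depth = 1
Step 2 ('push 5'): stack = [19, 5], depth = 2
Step 3 ('dup'): stack = [19, 5, 5], depth = 3
Step 4 ('pick 1'): stack = [19, 5, 5, 5], depth = 4
Step 5 ('push 13'): stack = [19, 5, 5, 5, 13], depth = 5
Step 6 ('pop'): stack = [19, 5, 5, 5], depth = 4
Step 7 ('pop'): stack = [19, 5, 5], depth = 3
Step 8 ('pop'): stack = [19, 5], depth = 2
Step 9 ('pop'): stack = [19], depth = 1
Step 10 ('over'): needs 2 value(s) but depth is 1 — STACK UNDERFLOW

Answer: step 10: over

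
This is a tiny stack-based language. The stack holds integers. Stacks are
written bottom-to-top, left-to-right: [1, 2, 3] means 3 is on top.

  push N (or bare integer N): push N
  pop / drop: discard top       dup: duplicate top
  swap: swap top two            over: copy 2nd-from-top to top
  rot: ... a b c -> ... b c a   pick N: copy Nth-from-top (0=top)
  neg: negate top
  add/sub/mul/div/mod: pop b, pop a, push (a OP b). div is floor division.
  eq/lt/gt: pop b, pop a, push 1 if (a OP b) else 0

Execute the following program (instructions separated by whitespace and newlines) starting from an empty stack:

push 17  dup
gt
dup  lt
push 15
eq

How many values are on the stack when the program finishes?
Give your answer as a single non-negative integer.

Answer: 1

Derivation:
After 'push 17': stack = [17] (depth 1)
After 'dup': stack = [17, 17] (depth 2)
After 'gt': stack = [0] (depth 1)
After 'dup': stack = [0, 0] (depth 2)
After 'lt': stack = [0] (depth 1)
After 'push 15': stack = [0, 15] (depth 2)
After 'eq': stack = [0] (depth 1)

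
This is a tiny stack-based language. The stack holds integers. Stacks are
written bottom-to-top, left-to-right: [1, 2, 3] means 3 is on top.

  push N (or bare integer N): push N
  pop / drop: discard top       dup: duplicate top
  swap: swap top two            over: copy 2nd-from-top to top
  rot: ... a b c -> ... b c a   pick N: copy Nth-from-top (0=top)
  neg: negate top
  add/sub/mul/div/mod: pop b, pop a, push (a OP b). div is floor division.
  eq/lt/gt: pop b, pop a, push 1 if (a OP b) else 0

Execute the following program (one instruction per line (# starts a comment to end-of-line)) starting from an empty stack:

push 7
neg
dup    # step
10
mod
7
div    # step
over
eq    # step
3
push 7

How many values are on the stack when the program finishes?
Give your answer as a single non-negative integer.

Answer: 4

Derivation:
After 'push 7': stack = [7] (depth 1)
After 'neg': stack = [-7] (depth 1)
After 'dup': stack = [-7, -7] (depth 2)
After 'push 10': stack = [-7, -7, 10] (depth 3)
After 'mod': stack = [-7, 3] (depth 2)
After 'push 7': stack = [-7, 3, 7] (depth 3)
After 'div': stack = [-7, 0] (depth 2)
After 'over': stack = [-7, 0, -7] (depth 3)
After 'eq': stack = [-7, 0] (depth 2)
After 'push 3': stack = [-7, 0, 3] (depth 3)
After 'push 7': stack = [-7, 0, 3, 7] (depth 4)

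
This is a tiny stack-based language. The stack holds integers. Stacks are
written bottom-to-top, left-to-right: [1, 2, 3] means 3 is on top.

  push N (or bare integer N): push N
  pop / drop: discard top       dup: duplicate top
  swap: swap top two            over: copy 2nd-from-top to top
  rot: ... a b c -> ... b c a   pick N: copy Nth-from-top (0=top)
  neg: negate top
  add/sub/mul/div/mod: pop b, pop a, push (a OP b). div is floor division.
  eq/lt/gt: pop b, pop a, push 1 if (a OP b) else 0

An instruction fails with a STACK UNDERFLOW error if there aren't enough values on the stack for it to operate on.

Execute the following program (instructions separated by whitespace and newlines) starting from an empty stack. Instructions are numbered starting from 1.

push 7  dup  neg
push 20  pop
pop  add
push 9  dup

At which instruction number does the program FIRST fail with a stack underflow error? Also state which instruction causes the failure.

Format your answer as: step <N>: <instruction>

Step 1 ('push 7'): stack = [7], depth = 1
Step 2 ('dup'): stack = [7, 7], depth = 2
Step 3 ('neg'): stack = [7, -7], depth = 2
Step 4 ('push 20'): stack = [7, -7, 20], depth = 3
Step 5 ('pop'): stack = [7, -7], depth = 2
Step 6 ('pop'): stack = [7], depth = 1
Step 7 ('add'): needs 2 value(s) but depth is 1 — STACK UNDERFLOW

Answer: step 7: add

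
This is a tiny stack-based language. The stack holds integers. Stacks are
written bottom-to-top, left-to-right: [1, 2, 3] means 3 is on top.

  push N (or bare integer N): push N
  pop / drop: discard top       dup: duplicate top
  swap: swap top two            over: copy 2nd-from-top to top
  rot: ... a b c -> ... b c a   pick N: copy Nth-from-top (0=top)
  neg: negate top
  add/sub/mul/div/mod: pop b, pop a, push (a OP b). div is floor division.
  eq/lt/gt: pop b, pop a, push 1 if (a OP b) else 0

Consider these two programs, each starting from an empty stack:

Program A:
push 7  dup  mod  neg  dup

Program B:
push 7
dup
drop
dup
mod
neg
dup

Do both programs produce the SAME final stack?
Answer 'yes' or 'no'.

Answer: yes

Derivation:
Program A trace:
  After 'push 7': [7]
  After 'dup': [7, 7]
  After 'mod': [0]
  After 'neg': [0]
  After 'dup': [0, 0]
Program A final stack: [0, 0]

Program B trace:
  After 'push 7': [7]
  After 'dup': [7, 7]
  After 'drop': [7]
  After 'dup': [7, 7]
  After 'mod': [0]
  After 'neg': [0]
  After 'dup': [0, 0]
Program B final stack: [0, 0]
Same: yes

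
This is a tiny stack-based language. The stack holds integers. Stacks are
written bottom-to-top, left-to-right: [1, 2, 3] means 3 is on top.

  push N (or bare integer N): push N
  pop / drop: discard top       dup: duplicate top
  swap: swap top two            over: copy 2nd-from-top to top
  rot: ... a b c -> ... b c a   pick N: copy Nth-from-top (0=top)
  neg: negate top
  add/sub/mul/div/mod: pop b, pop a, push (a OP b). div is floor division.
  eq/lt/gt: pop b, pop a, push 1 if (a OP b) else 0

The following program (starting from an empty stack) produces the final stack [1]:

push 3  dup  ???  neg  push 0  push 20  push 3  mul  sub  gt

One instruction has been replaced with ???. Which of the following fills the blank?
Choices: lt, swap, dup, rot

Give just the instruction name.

Answer: lt

Derivation:
Stack before ???: [3, 3]
Stack after ???:  [0]
Checking each choice:
  lt: MATCH
  swap: produces [3, 1]
  dup: produces [3, 3, 1]
  rot: stack underflow (need 3, have 2)


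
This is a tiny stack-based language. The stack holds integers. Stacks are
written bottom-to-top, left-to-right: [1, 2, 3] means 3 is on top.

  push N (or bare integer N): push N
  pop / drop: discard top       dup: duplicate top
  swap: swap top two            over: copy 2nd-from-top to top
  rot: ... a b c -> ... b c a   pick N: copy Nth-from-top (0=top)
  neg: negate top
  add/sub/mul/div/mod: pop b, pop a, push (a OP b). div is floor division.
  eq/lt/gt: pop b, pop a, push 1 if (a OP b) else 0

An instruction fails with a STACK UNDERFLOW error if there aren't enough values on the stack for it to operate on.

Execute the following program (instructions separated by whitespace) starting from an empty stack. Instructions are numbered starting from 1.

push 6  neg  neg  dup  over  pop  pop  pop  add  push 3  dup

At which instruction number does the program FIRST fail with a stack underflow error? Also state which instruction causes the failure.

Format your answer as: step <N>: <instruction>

Answer: step 9: add

Derivation:
Step 1 ('push 6'): stack = [6], depth = 1
Step 2 ('neg'): stack = [-6], depth = 1
Step 3 ('neg'): stack = [6], depth = 1
Step 4 ('dup'): stack = [6, 6], depth = 2
Step 5 ('over'): stack = [6, 6, 6], depth = 3
Step 6 ('pop'): stack = [6, 6], depth = 2
Step 7 ('pop'): stack = [6], depth = 1
Step 8 ('pop'): stack = [], depth = 0
Step 9 ('add'): needs 2 value(s) but depth is 0 — STACK UNDERFLOW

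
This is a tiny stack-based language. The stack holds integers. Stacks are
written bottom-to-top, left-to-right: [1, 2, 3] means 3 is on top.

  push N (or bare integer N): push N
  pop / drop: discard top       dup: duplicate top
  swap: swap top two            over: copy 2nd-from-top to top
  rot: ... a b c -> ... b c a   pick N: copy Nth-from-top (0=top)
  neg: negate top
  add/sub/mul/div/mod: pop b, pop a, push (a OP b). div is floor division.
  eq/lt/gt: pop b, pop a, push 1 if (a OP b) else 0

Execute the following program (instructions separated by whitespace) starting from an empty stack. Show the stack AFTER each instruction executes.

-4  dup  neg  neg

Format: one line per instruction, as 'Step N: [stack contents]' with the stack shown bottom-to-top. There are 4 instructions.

Step 1: [-4]
Step 2: [-4, -4]
Step 3: [-4, 4]
Step 4: [-4, -4]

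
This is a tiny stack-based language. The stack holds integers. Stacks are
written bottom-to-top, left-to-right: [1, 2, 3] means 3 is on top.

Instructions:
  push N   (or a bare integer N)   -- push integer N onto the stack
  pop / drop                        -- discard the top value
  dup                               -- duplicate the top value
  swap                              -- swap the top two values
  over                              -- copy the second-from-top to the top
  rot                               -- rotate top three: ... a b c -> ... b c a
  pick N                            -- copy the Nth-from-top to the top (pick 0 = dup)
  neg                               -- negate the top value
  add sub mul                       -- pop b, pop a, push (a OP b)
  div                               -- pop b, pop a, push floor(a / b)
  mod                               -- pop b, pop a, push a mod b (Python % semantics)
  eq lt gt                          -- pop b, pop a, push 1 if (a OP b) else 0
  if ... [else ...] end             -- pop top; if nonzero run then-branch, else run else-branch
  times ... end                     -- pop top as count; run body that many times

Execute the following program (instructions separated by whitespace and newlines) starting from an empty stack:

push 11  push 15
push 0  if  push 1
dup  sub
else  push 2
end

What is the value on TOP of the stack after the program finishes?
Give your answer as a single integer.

Answer: 2

Derivation:
After 'push 11': [11]
After 'push 15': [11, 15]
After 'push 0': [11, 15, 0]
After 'if': [11, 15]
After 'push 2': [11, 15, 2]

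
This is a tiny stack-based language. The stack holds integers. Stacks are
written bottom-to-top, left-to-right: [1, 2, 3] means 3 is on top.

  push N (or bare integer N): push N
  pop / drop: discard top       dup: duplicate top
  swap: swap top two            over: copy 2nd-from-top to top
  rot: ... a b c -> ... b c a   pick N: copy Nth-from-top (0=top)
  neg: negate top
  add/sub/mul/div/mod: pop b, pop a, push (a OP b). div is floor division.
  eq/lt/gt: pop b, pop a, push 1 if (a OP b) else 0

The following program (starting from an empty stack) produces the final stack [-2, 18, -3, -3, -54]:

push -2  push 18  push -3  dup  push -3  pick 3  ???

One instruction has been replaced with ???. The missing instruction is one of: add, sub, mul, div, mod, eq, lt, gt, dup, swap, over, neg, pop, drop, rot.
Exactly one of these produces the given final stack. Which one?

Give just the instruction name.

Answer: mul

Derivation:
Stack before ???: [-2, 18, -3, -3, -3, 18]
Stack after ???:  [-2, 18, -3, -3, -54]
The instruction that transforms [-2, 18, -3, -3, -3, 18] -> [-2, 18, -3, -3, -54] is: mul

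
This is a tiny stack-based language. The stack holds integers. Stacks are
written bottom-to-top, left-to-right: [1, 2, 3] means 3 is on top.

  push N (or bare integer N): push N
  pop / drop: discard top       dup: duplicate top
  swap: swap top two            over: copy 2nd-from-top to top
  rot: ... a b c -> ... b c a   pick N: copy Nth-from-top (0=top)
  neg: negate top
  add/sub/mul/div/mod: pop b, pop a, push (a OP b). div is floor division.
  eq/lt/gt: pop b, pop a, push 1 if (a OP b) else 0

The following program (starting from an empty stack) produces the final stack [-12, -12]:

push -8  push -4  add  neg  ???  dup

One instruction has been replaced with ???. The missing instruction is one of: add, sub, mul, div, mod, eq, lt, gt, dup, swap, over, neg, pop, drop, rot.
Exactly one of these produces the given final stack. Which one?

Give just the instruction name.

Answer: neg

Derivation:
Stack before ???: [12]
Stack after ???:  [-12]
The instruction that transforms [12] -> [-12] is: neg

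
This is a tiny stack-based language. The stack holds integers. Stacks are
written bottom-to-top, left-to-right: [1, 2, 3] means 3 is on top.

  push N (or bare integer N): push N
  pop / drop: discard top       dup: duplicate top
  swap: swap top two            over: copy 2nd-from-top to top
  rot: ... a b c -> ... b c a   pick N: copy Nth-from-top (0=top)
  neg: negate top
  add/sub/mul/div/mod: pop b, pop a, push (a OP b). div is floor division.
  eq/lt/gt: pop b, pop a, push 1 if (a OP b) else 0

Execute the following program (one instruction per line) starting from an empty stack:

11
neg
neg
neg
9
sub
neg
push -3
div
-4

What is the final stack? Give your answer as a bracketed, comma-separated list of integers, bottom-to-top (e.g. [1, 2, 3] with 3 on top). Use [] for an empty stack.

After 'push 11': [11]
After 'neg': [-11]
After 'neg': [11]
After 'neg': [-11]
After 'push 9': [-11, 9]
After 'sub': [-20]
After 'neg': [20]
After 'push -3': [20, -3]
After 'div': [-7]
After 'push -4': [-7, -4]

Answer: [-7, -4]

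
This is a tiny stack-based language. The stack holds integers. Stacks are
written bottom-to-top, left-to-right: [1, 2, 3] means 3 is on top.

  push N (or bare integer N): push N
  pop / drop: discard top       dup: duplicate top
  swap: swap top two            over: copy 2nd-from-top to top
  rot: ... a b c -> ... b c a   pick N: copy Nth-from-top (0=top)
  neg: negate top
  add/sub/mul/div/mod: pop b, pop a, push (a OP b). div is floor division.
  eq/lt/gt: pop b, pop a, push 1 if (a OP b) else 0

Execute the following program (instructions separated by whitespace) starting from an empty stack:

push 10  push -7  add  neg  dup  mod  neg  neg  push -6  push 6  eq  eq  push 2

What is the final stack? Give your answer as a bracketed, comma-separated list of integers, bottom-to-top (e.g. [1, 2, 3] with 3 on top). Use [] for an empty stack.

Answer: [1, 2]

Derivation:
After 'push 10': [10]
After 'push -7': [10, -7]
After 'add': [3]
After 'neg': [-3]
After 'dup': [-3, -3]
After 'mod': [0]
After 'neg': [0]
After 'neg': [0]
After 'push -6': [0, -6]
After 'push 6': [0, -6, 6]
After 'eq': [0, 0]
After 'eq': [1]
After 'push 2': [1, 2]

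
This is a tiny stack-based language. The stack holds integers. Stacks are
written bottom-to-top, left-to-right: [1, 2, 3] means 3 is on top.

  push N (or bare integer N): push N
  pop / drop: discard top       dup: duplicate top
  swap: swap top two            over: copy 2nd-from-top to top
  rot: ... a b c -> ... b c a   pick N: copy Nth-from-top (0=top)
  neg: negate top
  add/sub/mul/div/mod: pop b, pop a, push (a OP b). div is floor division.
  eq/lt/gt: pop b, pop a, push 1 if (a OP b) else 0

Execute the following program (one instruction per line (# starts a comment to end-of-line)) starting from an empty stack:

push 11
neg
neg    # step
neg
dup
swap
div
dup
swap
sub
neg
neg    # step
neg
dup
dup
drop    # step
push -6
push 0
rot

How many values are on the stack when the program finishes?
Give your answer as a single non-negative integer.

Answer: 4

Derivation:
After 'push 11': stack = [11] (depth 1)
After 'neg': stack = [-11] (depth 1)
After 'neg': stack = [11] (depth 1)
After 'neg': stack = [-11] (depth 1)
After 'dup': stack = [-11, -11] (depth 2)
After 'swap': stack = [-11, -11] (depth 2)
After 'div': stack = [1] (depth 1)
After 'dup': stack = [1, 1] (depth 2)
After 'swap': stack = [1, 1] (depth 2)
After 'sub': stack = [0] (depth 1)
After 'neg': stack = [0] (depth 1)
After 'neg': stack = [0] (depth 1)
After 'neg': stack = [0] (depth 1)
After 'dup': stack = [0, 0] (depth 2)
After 'dup': stack = [0, 0, 0] (depth 3)
After 'drop': stack = [0, 0] (depth 2)
After 'push -6': stack = [0, 0, -6] (depth 3)
After 'push 0': stack = [0, 0, -6, 0] (depth 4)
After 'rot': stack = [0, -6, 0, 0] (depth 4)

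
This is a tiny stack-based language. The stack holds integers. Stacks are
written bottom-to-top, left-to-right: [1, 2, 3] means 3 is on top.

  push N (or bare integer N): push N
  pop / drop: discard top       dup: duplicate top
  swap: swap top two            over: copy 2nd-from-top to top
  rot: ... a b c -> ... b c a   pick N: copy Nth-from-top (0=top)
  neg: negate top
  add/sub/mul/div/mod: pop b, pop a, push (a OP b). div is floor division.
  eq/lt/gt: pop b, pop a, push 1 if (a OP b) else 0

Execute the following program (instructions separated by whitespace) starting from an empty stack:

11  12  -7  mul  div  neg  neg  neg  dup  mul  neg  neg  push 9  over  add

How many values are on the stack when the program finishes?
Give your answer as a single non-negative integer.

After 'push 11': stack = [11] (depth 1)
After 'push 12': stack = [11, 12] (depth 2)
After 'push -7': stack = [11, 12, -7] (depth 3)
After 'mul': stack = [11, -84] (depth 2)
After 'div': stack = [-1] (depth 1)
After 'neg': stack = [1] (depth 1)
After 'neg': stack = [-1] (depth 1)
After 'neg': stack = [1] (depth 1)
After 'dup': stack = [1, 1] (depth 2)
After 'mul': stack = [1] (depth 1)
After 'neg': stack = [-1] (depth 1)
After 'neg': stack = [1] (depth 1)
After 'push 9': stack = [1, 9] (depth 2)
After 'over': stack = [1, 9, 1] (depth 3)
After 'add': stack = [1, 10] (depth 2)

Answer: 2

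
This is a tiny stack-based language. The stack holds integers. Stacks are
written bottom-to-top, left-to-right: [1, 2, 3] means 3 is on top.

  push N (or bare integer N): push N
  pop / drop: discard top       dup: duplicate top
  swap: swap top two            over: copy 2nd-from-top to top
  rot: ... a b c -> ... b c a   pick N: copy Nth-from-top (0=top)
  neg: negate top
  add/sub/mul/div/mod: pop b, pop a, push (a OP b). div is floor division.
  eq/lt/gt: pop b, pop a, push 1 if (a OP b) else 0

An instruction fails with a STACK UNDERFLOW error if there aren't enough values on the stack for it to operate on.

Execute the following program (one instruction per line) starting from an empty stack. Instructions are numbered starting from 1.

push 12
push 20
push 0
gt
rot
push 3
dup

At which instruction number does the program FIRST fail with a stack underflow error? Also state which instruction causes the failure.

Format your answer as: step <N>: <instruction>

Step 1 ('push 12'): stack = [12], depth = 1
Step 2 ('push 20'): stack = [12, 20], depth = 2
Step 3 ('push 0'): stack = [12, 20, 0], depth = 3
Step 4 ('gt'): stack = [12, 1], depth = 2
Step 5 ('rot'): needs 3 value(s) but depth is 2 — STACK UNDERFLOW

Answer: step 5: rot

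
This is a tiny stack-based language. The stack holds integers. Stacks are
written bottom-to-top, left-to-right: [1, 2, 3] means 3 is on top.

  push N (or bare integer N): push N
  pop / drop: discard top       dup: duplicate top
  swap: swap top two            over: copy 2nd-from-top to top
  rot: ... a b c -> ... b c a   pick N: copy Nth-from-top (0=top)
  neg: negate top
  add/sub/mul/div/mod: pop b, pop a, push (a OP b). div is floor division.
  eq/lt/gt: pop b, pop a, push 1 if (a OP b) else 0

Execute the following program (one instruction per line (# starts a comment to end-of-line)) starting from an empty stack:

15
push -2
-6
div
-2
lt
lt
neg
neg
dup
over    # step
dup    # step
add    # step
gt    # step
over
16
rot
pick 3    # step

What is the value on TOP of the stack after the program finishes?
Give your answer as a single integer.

Answer: 0

Derivation:
After 'push 15': [15]
After 'push -2': [15, -2]
After 'push -6': [15, -2, -6]
After 'div': [15, 0]
After 'push -2': [15, 0, -2]
After 'lt': [15, 0]
After 'lt': [0]
After 'neg': [0]
After 'neg': [0]
After 'dup': [0, 0]
After 'over': [0, 0, 0]
After 'dup': [0, 0, 0, 0]
After 'add': [0, 0, 0]
After 'gt': [0, 0]
After 'over': [0, 0, 0]
After 'push 16': [0, 0, 0, 16]
After 'rot': [0, 0, 16, 0]
After 'pick 3': [0, 0, 16, 0, 0]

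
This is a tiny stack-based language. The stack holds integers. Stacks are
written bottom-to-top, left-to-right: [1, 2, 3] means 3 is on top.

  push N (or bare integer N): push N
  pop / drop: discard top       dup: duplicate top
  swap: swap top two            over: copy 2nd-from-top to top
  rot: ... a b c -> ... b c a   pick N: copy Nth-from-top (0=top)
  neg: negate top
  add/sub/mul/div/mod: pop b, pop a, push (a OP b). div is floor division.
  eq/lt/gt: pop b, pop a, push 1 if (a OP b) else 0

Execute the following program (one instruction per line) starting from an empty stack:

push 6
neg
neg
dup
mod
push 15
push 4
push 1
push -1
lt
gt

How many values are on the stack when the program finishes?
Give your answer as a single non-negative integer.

Answer: 3

Derivation:
After 'push 6': stack = [6] (depth 1)
After 'neg': stack = [-6] (depth 1)
After 'neg': stack = [6] (depth 1)
After 'dup': stack = [6, 6] (depth 2)
After 'mod': stack = [0] (depth 1)
After 'push 15': stack = [0, 15] (depth 2)
After 'push 4': stack = [0, 15, 4] (depth 3)
After 'push 1': stack = [0, 15, 4, 1] (depth 4)
After 'push -1': stack = [0, 15, 4, 1, -1] (depth 5)
After 'lt': stack = [0, 15, 4, 0] (depth 4)
After 'gt': stack = [0, 15, 1] (depth 3)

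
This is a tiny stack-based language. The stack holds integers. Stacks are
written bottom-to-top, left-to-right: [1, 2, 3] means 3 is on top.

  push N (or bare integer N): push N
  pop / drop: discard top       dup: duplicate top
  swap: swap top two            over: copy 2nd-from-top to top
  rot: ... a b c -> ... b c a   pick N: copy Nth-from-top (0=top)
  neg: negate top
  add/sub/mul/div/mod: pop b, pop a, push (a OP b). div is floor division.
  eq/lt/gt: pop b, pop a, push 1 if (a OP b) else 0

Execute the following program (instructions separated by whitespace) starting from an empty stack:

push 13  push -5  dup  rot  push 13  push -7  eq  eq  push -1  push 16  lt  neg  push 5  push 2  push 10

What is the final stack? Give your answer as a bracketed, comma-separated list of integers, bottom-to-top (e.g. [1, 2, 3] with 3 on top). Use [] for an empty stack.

After 'push 13': [13]
After 'push -5': [13, -5]
After 'dup': [13, -5, -5]
After 'rot': [-5, -5, 13]
After 'push 13': [-5, -5, 13, 13]
After 'push -7': [-5, -5, 13, 13, -7]
After 'eq': [-5, -5, 13, 0]
After 'eq': [-5, -5, 0]
After 'push -1': [-5, -5, 0, -1]
After 'push 16': [-5, -5, 0, -1, 16]
After 'lt': [-5, -5, 0, 1]
After 'neg': [-5, -5, 0, -1]
After 'push 5': [-5, -5, 0, -1, 5]
After 'push 2': [-5, -5, 0, -1, 5, 2]
After 'push 10': [-5, -5, 0, -1, 5, 2, 10]

Answer: [-5, -5, 0, -1, 5, 2, 10]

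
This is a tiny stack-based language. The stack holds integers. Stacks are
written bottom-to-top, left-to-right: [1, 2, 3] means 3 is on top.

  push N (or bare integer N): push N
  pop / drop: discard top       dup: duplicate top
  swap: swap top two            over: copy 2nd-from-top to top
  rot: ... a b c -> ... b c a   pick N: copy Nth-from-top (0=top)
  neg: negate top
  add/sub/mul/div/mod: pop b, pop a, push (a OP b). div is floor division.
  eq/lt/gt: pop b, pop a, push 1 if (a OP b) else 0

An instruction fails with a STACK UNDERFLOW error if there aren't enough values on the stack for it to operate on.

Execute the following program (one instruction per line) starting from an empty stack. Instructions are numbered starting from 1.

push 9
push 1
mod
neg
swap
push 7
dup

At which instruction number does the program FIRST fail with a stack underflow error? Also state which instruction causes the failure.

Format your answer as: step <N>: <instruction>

Answer: step 5: swap

Derivation:
Step 1 ('push 9'): stack = [9], depth = 1
Step 2 ('push 1'): stack = [9, 1], depth = 2
Step 3 ('mod'): stack = [0], depth = 1
Step 4 ('neg'): stack = [0], depth = 1
Step 5 ('swap'): needs 2 value(s) but depth is 1 — STACK UNDERFLOW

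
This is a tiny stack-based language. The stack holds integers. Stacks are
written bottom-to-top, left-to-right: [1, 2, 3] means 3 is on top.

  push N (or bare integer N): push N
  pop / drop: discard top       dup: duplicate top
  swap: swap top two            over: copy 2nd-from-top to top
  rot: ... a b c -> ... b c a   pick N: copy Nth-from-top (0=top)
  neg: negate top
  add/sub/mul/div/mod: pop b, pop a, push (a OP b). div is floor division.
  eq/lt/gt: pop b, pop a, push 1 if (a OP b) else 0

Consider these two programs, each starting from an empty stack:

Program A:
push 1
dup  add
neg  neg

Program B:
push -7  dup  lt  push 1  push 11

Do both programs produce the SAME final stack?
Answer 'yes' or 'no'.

Answer: no

Derivation:
Program A trace:
  After 'push 1': [1]
  After 'dup': [1, 1]
  After 'add': [2]
  After 'neg': [-2]
  After 'neg': [2]
Program A final stack: [2]

Program B trace:
  After 'push -7': [-7]
  After 'dup': [-7, -7]
  After 'lt': [0]
  After 'push 1': [0, 1]
  After 'push 11': [0, 1, 11]
Program B final stack: [0, 1, 11]
Same: no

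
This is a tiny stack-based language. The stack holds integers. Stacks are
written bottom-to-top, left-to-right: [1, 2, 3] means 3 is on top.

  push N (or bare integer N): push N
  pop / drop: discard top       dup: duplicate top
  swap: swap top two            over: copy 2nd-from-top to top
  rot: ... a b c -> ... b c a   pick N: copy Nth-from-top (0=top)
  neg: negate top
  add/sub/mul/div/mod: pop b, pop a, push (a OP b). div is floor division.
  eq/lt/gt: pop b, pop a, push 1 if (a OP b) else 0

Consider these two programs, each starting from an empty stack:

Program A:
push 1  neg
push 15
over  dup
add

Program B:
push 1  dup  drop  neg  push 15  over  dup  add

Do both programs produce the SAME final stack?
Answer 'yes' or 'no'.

Answer: yes

Derivation:
Program A trace:
  After 'push 1': [1]
  After 'neg': [-1]
  After 'push 15': [-1, 15]
  After 'over': [-1, 15, -1]
  After 'dup': [-1, 15, -1, -1]
  After 'add': [-1, 15, -2]
Program A final stack: [-1, 15, -2]

Program B trace:
  After 'push 1': [1]
  After 'dup': [1, 1]
  After 'drop': [1]
  After 'neg': [-1]
  After 'push 15': [-1, 15]
  After 'over': [-1, 15, -1]
  After 'dup': [-1, 15, -1, -1]
  After 'add': [-1, 15, -2]
Program B final stack: [-1, 15, -2]
Same: yes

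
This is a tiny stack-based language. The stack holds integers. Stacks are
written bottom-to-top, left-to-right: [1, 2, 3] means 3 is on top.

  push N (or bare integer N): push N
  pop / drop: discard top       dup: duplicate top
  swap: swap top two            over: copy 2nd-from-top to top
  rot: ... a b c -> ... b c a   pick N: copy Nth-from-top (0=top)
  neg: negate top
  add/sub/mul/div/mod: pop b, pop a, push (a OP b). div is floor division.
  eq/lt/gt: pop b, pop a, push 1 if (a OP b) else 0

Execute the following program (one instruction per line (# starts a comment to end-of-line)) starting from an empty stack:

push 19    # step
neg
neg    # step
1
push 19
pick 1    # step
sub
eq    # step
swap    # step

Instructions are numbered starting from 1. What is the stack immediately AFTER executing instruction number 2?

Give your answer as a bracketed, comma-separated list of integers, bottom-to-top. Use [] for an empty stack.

Step 1 ('push 19'): [19]
Step 2 ('neg'): [-19]

Answer: [-19]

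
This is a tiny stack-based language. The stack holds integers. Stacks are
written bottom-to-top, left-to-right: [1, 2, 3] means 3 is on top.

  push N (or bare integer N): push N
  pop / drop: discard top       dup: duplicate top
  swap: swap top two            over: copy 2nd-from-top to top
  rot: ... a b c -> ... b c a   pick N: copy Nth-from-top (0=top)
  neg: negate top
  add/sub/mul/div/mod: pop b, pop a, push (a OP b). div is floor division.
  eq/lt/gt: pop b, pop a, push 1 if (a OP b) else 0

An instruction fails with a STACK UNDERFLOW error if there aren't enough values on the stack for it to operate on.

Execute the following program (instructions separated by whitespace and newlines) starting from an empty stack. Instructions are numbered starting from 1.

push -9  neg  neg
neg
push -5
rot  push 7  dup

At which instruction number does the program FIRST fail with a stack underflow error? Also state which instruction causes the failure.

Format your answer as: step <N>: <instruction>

Answer: step 6: rot

Derivation:
Step 1 ('push -9'): stack = [-9], depth = 1
Step 2 ('neg'): stack = [9], depth = 1
Step 3 ('neg'): stack = [-9], depth = 1
Step 4 ('neg'): stack = [9], depth = 1
Step 5 ('push -5'): stack = [9, -5], depth = 2
Step 6 ('rot'): needs 3 value(s) but depth is 2 — STACK UNDERFLOW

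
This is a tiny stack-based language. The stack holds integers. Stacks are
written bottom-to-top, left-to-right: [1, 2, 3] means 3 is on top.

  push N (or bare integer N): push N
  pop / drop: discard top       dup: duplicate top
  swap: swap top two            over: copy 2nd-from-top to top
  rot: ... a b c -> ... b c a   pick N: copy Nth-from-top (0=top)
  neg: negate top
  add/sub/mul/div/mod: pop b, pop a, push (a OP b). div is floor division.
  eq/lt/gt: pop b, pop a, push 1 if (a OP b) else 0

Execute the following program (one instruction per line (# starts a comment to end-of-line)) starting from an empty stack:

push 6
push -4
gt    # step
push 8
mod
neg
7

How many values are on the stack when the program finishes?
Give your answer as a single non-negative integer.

After 'push 6': stack = [6] (depth 1)
After 'push -4': stack = [6, -4] (depth 2)
After 'gt': stack = [1] (depth 1)
After 'push 8': stack = [1, 8] (depth 2)
After 'mod': stack = [1] (depth 1)
After 'neg': stack = [-1] (depth 1)
After 'push 7': stack = [-1, 7] (depth 2)

Answer: 2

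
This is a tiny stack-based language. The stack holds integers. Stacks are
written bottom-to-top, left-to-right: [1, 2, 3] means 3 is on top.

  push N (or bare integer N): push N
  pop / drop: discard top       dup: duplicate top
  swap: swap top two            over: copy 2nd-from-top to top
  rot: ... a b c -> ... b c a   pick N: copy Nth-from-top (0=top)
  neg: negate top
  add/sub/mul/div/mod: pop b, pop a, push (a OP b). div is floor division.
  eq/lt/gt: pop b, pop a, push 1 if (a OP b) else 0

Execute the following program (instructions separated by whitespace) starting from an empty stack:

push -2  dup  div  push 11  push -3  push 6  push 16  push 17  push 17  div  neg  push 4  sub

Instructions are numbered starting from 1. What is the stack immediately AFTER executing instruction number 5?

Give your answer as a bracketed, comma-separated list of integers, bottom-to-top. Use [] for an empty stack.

Answer: [1, 11, -3]

Derivation:
Step 1 ('push -2'): [-2]
Step 2 ('dup'): [-2, -2]
Step 3 ('div'): [1]
Step 4 ('push 11'): [1, 11]
Step 5 ('push -3'): [1, 11, -3]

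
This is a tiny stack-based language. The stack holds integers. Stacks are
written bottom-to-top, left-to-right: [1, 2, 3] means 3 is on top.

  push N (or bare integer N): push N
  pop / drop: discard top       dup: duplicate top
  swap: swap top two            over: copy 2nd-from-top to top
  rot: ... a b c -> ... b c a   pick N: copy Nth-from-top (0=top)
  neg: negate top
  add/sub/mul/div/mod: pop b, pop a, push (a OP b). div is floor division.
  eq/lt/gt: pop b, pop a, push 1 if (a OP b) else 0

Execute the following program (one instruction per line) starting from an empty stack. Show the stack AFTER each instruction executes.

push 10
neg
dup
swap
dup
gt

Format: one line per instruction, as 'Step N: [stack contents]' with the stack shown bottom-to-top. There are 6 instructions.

Step 1: [10]
Step 2: [-10]
Step 3: [-10, -10]
Step 4: [-10, -10]
Step 5: [-10, -10, -10]
Step 6: [-10, 0]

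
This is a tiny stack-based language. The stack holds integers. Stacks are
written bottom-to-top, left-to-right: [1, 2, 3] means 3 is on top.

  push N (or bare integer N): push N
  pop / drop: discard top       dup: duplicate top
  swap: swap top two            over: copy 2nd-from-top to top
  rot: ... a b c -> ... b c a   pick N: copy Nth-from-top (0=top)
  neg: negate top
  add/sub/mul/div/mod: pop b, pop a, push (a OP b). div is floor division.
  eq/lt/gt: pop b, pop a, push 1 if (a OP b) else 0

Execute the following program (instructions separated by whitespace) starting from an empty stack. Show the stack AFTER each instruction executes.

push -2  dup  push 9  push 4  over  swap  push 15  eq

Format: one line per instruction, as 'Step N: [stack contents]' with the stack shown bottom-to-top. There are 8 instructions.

Step 1: [-2]
Step 2: [-2, -2]
Step 3: [-2, -2, 9]
Step 4: [-2, -2, 9, 4]
Step 5: [-2, -2, 9, 4, 9]
Step 6: [-2, -2, 9, 9, 4]
Step 7: [-2, -2, 9, 9, 4, 15]
Step 8: [-2, -2, 9, 9, 0]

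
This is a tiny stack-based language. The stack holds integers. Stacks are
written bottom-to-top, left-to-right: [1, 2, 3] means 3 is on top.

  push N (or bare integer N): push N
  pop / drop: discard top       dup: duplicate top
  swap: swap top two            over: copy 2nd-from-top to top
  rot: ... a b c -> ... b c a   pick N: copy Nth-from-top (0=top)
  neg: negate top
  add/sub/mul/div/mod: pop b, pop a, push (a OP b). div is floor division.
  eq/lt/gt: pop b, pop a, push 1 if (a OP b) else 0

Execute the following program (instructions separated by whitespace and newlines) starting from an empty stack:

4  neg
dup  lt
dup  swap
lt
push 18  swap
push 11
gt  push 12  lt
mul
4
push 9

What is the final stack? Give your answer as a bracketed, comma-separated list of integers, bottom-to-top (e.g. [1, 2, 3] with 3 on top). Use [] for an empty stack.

Answer: [18, 4, 9]

Derivation:
After 'push 4': [4]
After 'neg': [-4]
After 'dup': [-4, -4]
After 'lt': [0]
After 'dup': [0, 0]
After 'swap': [0, 0]
After 'lt': [0]
After 'push 18': [0, 18]
After 'swap': [18, 0]
After 'push 11': [18, 0, 11]
After 'gt': [18, 0]
After 'push 12': [18, 0, 12]
After 'lt': [18, 1]
After 'mul': [18]
After 'push 4': [18, 4]
After 'push 9': [18, 4, 9]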